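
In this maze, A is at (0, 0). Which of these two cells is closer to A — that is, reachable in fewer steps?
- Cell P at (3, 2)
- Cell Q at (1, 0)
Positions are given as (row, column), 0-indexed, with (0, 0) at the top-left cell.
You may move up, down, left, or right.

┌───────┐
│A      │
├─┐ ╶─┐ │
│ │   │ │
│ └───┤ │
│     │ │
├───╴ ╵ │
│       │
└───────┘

Shortest path A → P at (3, 2): 7 steps
Shortest path A → Q at (1, 0): 11 steps

P is closer (7 steps vs 11 steps).

Path to P:

┌───────┐
│A → → ↓│
├─┐ ╶─┐ │
│ │   │↓│
│ └───┤ │
│     │↓│
├───╴ ╵ │
│    P ↲│
└───────┘

Path to Q:

┌───────┐
│A → → ↓│
├─┐ ╶─┐ │
│Q│   │↓│
│ └───┤ │
│↑ ← ↰│↓│
├───╴ ╵ │
│    ↑ ↲│
└───────┘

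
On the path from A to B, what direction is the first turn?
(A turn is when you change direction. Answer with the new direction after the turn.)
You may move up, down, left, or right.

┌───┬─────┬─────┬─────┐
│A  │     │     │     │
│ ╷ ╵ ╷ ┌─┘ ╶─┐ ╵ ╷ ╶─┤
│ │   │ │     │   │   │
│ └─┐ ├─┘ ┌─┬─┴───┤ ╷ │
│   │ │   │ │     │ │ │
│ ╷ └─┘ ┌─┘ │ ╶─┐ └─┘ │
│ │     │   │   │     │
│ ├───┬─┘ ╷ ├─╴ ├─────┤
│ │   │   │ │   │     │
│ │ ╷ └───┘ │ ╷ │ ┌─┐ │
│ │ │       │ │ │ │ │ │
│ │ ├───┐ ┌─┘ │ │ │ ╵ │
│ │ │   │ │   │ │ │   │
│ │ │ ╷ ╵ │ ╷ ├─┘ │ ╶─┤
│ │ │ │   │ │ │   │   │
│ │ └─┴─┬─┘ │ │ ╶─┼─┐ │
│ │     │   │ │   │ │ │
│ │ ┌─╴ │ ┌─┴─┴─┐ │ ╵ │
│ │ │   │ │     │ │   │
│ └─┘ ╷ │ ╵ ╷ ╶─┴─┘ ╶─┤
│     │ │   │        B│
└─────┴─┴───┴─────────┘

Directions: down, down, right, down, right, right, up, right, up, right, up, right, right, down, right, up, right, down, right, down, down, left, left, up, left, left, down, right, down, left, down, down, left, down, down, left, down, down, right, up, right, down, right, right, right, right
First turn direction: right

Solution:

┌───┬─────┬─────┬─────┐
│A  │     │↱ → ↓│↱ ↓  │
│ ╷ ╵ ╷ ┌─┘ ╶─┐ ╵ ╷ ╶─┤
│↓│   │ │↱ ↑  │↳ ↑│↳ ↓│
│ └─┐ ├─┘ ┌─┬─┴───┤ ╷ │
│↳ ↓│ │↱ ↑│ │↓ ← ↰│ │↓│
│ ╷ └─┘ ┌─┘ │ ╶─┐ └─┘ │
│ │↳ → ↑│   │↳ ↓│↑ ← ↲│
│ ├───┬─┘ ╷ ├─╴ ├─────┤
│ │   │   │ │↓ ↲│     │
│ │ ╷ └───┘ │ ╷ │ ┌─┐ │
│ │ │       │↓│ │ │ │ │
│ │ ├───┐ ┌─┘ │ │ │ ╵ │
│ │ │   │ │↓ ↲│ │ │   │
│ │ │ ╷ ╵ │ ╷ ├─┘ │ ╶─┤
│ │ │ │   │↓│ │   │   │
│ │ └─┴─┬─┘ │ │ ╶─┼─┐ │
│ │     │↓ ↲│ │   │ │ │
│ │ ┌─╴ │ ┌─┴─┴─┐ │ ╵ │
│ │ │   │↓│↱ ↓  │ │   │
│ └─┘ ╷ │ ╵ ╷ ╶─┴─┘ ╶─┤
│     │ │↳ ↑│↳ → → → B│
└─────┴─┴───┴─────────┘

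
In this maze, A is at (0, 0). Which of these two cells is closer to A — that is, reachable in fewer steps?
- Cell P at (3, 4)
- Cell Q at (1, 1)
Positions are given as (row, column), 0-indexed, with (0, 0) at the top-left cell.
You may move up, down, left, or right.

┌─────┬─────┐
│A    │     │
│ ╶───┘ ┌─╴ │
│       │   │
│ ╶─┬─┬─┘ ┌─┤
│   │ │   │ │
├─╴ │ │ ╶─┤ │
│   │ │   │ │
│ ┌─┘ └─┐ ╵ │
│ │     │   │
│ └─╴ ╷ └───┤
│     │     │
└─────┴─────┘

Shortest path A → P at (3, 4): 13 steps
Shortest path A → Q at (1, 1): 2 steps

Q is closer (2 steps vs 13 steps).

Path to P:

┌─────┬─────┐
│A    │↱ → ↓│
│ ╶───┘ ┌─╴ │
│↳ → → ↑│↓ ↲│
│ ╶─┬─┬─┘ ┌─┤
│   │ │↓ ↲│ │
├─╴ │ │ ╶─┤ │
│   │ │↳ P│ │
│ ┌─┘ └─┐ ╵ │
│ │     │   │
│ └─╴ ╷ └───┤
│     │     │
└─────┴─────┘

Path to Q:

┌─────┬─────┐
│A    │     │
│ ╶───┘ ┌─╴ │
│↳ Q    │   │
│ ╶─┬─┬─┘ ┌─┤
│   │ │   │ │
├─╴ │ │ ╶─┤ │
│   │ │   │ │
│ ┌─┘ └─┐ ╵ │
│ │     │   │
│ └─╴ ╷ └───┤
│     │     │
└─────┴─────┘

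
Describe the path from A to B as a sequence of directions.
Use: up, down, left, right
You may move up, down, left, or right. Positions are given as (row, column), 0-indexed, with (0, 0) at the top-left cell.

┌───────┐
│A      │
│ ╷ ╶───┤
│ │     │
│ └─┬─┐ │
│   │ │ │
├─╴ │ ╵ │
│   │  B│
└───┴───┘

Finding the path and converting it to directions:
Path through cells: (0,0) → (0,1) → (1,1) → (1,2) → (1,3) → (2,3) → (3,3)
Directions: right, down, right, right, down, down

Solution:

┌───────┐
│A ↓    │
│ ╷ ╶───┤
│ │↳ → ↓│
│ └─┬─┐ │
│   │ │↓│
├─╴ │ ╵ │
│   │  B│
└───┴───┘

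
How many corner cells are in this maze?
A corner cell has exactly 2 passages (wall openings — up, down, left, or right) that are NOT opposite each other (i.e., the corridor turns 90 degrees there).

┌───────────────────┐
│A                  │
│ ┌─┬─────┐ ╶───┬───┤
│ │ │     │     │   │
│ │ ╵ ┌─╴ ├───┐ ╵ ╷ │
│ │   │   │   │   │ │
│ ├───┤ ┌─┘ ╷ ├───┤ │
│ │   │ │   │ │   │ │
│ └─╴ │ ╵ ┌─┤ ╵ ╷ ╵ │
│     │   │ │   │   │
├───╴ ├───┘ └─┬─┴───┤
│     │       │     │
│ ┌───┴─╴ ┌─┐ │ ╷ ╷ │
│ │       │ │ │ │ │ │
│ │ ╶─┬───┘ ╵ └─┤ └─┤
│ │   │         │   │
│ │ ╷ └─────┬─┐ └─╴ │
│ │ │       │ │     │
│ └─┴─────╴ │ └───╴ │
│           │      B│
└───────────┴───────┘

Counting corner cells (2 non-opposite passages):
Total corners: 45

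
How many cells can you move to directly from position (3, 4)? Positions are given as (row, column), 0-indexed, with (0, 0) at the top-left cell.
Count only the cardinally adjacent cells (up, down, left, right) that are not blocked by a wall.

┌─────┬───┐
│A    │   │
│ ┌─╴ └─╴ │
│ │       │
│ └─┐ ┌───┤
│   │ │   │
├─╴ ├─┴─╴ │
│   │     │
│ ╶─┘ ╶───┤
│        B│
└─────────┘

Checking passable neighbors of (3, 4):
Neighbors: (2, 4), (3, 3)
Count: 2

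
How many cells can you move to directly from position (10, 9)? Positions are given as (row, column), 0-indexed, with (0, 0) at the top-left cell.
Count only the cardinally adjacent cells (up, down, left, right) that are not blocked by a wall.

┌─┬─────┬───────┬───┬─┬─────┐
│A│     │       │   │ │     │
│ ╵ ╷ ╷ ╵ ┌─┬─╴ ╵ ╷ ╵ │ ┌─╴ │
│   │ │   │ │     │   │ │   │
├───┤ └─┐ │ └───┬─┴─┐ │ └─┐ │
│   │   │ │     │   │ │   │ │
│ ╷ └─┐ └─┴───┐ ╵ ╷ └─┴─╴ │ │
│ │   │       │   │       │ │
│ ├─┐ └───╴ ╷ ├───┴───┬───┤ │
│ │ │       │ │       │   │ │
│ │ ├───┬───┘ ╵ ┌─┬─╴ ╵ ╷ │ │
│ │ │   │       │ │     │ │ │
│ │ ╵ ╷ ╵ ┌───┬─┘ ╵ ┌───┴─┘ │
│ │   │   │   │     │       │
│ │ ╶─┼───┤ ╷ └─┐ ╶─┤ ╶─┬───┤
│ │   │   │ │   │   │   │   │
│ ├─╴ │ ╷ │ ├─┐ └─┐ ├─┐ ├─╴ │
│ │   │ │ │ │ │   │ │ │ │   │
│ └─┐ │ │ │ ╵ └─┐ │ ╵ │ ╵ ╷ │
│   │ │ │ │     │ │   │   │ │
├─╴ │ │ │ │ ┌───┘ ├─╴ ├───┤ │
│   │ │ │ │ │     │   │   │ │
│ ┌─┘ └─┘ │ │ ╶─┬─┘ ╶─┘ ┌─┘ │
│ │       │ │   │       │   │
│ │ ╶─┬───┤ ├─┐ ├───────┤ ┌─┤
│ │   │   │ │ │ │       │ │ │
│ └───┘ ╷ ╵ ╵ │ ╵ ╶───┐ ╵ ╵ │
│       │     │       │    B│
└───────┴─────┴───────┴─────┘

Checking passable neighbors of (10, 9):
Neighbors: (11, 9), (10, 10)
Count: 2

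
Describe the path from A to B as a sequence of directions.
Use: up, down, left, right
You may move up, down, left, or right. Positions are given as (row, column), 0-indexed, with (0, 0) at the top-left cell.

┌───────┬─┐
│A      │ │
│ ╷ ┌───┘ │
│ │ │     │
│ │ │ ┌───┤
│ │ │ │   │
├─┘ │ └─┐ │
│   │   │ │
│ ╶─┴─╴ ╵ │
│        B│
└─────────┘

Finding the path and converting it to directions:
Path through cells: (0,0) → (0,1) → (1,1) → (2,1) → (3,1) → (3,0) → (4,0) → (4,1) → (4,2) → (4,3) → (4,4)
Directions: right, down, down, down, left, down, right, right, right, right

Solution:

┌───────┬─┐
│A ↓    │ │
│ ╷ ┌───┘ │
│ │↓│     │
│ │ │ ┌───┤
│ │↓│ │   │
├─┘ │ └─┐ │
│↓ ↲│   │ │
│ ╶─┴─╴ ╵ │
│↳ → → → B│
└─────────┘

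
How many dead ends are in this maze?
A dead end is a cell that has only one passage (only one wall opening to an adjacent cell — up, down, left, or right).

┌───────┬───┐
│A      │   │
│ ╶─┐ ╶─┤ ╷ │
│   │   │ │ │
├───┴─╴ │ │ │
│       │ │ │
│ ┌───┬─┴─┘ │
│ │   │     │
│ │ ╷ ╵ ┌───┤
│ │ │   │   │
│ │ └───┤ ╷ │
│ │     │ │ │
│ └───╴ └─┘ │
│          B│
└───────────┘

Checking each cell for number of passages:

Dead ends found at positions:
  (0, 3)
  (1, 1)
  (2, 4)
  (5, 4)
Total dead ends: 4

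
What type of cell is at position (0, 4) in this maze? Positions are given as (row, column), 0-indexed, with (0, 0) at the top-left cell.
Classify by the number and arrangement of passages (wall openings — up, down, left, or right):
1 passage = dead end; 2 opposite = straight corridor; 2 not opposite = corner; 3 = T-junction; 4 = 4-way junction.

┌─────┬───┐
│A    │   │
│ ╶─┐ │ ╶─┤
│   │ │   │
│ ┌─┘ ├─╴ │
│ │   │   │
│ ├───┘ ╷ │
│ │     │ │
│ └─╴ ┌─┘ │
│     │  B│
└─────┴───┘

Checking cell at (0, 4):
Number of passages: 1
Cell type: dead end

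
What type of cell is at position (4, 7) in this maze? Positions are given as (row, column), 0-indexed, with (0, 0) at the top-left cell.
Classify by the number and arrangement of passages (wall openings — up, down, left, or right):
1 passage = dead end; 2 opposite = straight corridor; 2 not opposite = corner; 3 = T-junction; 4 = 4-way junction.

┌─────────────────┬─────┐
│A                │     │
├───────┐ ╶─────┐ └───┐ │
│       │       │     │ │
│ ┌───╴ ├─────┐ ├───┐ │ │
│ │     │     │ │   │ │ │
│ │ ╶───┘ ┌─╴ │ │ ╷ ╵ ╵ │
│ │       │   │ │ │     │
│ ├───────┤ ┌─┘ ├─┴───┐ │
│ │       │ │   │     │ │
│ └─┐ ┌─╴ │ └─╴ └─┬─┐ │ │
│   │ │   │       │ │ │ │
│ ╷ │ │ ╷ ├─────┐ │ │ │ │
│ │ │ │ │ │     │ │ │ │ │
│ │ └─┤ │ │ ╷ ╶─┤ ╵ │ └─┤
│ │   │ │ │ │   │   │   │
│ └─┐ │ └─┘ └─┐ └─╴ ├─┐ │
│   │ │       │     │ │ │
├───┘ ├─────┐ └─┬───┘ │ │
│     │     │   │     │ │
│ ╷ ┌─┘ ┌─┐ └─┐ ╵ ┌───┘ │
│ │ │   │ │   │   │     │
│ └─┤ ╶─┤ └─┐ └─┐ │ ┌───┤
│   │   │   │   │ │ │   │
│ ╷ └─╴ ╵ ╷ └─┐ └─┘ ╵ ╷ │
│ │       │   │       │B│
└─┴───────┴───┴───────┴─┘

Checking cell at (4, 7):
Number of passages: 3
Cell type: T-junction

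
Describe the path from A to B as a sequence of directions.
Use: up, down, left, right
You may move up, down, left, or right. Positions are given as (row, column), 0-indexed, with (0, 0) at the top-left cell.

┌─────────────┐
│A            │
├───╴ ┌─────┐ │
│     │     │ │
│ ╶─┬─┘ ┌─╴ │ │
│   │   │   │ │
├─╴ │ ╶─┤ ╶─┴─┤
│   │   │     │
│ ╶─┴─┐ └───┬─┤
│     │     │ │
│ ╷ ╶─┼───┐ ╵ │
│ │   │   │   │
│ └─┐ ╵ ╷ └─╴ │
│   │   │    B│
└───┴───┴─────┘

Finding the path and converting it to directions:
Path through cells: (0,0) → (0,1) → (0,2) → (1,2) → (1,1) → (1,0) → (2,0) → (2,1) → (3,1) → (3,0) → (4,0) → (4,1) → (5,1) → (5,2) → (6,2) → (6,3) → (5,3) → (5,4) → (6,4) → (6,5) → (6,6)
Directions: right, right, down, left, left, down, right, down, left, down, right, down, right, down, right, up, right, down, right, right

Solution:

┌─────────────┐
│A → ↓        │
├───╴ ┌─────┐ │
│↓ ← ↲│     │ │
│ ╶─┬─┘ ┌─╴ │ │
│↳ ↓│   │   │ │
├─╴ │ ╶─┤ ╶─┴─┤
│↓ ↲│   │     │
│ ╶─┴─┐ └───┬─┤
│↳ ↓  │     │ │
│ ╷ ╶─┼───┐ ╵ │
│ │↳ ↓│↱ ↓│   │
│ └─┐ ╵ ╷ └─╴ │
│   │↳ ↑│↳ → B│
└───┴───┴─────┘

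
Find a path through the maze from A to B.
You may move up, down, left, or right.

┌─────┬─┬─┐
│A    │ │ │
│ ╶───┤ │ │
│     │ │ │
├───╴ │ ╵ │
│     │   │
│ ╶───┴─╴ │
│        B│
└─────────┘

Finding the shortest path through the maze:
Path length: 11 steps
Directions: down → right → right → down → left → left → down → right → right → right → right

Solution:

┌─────┬─┬─┐
│A    │ │ │
│ ╶───┤ │ │
│↳ → ↓│ │ │
├───╴ │ ╵ │
│↓ ← ↲│   │
│ ╶───┴─╴ │
│↳ → → → B│
└─────────┘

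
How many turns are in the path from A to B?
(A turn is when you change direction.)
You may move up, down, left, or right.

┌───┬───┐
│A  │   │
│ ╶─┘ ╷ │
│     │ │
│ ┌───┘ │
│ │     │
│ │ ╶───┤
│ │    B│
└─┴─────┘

Directions: down, right, right, up, right, down, down, left, left, down, right, right
Number of turns: 7

Solution:

┌───┬───┐
│A  │↱ ↓│
│ ╶─┘ ╷ │
│↳ → ↑│↓│
│ ┌───┘ │
│ │↓ ← ↲│
│ │ ╶───┤
│ │↳ → B│
└─┴─────┘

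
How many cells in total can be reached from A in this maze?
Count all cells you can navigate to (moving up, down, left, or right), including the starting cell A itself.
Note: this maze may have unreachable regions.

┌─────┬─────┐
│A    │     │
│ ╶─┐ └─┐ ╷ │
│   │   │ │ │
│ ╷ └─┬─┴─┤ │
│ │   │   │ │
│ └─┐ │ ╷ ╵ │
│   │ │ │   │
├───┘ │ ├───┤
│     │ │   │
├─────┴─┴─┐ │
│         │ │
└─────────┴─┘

Using BFS/flood-fill to find all reachable cells from A:
Maze size: 6 × 6 = 36 total cells
20 cell(s) are walled off and cannot be reached from A.
Reachable cells: 16

Reachable region (· marks reachable cells):

┌─────┬─────┐
│A · ·│     │
│ ╶─┐ └─┐ ╷ │
│· ·│· ·│ │ │
│ ╷ └─┬─┴─┤ │
│·│· ·│   │ │
│ └─┐ │ ╷ ╵ │
│· ·│·│ │   │
├───┘ │ ├───┤
│· · ·│ │   │
├─────┴─┴─┐ │
│         │ │
└─────────┴─┘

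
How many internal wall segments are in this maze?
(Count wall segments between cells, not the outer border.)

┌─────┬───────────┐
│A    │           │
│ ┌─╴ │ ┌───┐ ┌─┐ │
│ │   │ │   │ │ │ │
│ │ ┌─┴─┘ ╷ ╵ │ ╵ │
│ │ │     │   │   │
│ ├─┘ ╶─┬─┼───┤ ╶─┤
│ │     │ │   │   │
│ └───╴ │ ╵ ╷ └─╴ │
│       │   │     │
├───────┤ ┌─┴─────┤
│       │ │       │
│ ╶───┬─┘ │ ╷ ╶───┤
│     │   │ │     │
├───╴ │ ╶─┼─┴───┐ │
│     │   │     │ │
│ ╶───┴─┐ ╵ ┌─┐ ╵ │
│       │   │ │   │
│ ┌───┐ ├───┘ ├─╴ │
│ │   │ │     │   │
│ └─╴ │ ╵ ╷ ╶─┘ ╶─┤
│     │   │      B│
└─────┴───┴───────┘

Counting internal wall segments:
Total internal walls: 80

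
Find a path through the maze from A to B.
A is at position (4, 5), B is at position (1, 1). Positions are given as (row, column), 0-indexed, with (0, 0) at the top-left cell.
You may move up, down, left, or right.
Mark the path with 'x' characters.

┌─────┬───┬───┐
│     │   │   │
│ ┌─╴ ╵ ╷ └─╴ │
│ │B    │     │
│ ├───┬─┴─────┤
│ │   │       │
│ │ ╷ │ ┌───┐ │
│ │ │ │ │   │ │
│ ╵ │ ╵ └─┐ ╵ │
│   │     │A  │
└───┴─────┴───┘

Finding the shortest path from (4, 5) to (1, 1):
Path length: 23 steps
Directions: right → up → up → left → left → left → down → down → left → up → up → left → down → down → left → up → up → up → up → right → right → down → left

Solution:

┌─────┬───┬───┐
│x x x│   │   │
│ ┌─╴ ╵ ╷ └─╴ │
│x│B x  │     │
│ ├───┬─┴─────┤
│x│x x│x x x x│
│ │ ╷ │ ┌───┐ │
│x│x│x│x│   │x│
│ ╵ │ ╵ └─┐ ╵ │
│x x│x x  │A x│
└───┴─────┴───┘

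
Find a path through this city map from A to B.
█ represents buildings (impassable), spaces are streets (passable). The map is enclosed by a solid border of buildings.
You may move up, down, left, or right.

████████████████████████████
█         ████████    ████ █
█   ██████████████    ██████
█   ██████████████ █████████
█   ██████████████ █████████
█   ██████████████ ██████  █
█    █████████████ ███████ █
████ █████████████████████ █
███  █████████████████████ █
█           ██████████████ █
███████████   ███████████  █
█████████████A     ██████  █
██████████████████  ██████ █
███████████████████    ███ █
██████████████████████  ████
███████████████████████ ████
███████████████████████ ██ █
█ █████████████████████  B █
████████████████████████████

Finding the shortest path from A to B:
Movement: cardinal only
Path length: 18 steps
Directions: right → right → right → right → right → down → right → down → right → right → right → down → right → down → down → down → right → right

Solution:

████████████████████████████
█         ████████    ████ █
█   ██████████████    ██████
█   ██████████████ █████████
█   ██████████████ █████████
█   ██████████████ ██████  █
█    █████████████ ███████ █
████ █████████████████████ █
███  █████████████████████ █
█           ██████████████ █
███████████   ███████████  █
█████████████A→→→→↓██████  █
██████████████████↳↓██████ █
███████████████████↳→→↓███ █
██████████████████████↳↓████
███████████████████████↓████
███████████████████████↓██ █
█ █████████████████████↳→B █
████████████████████████████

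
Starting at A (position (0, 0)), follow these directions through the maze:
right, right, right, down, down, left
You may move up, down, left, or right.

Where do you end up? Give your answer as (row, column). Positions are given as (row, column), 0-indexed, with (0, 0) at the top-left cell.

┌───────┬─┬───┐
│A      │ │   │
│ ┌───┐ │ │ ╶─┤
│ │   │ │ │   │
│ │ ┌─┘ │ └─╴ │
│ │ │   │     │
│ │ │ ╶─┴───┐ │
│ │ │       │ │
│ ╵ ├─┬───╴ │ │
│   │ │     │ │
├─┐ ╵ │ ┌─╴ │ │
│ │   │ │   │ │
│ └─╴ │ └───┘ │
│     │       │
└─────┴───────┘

Following directions step by step:
Start: (0, 0)
  right: (0, 0) → (0, 1)
  right: (0, 1) → (0, 2)
  right: (0, 2) → (0, 3)
  down: (0, 3) → (1, 3)
  down: (1, 3) → (2, 3)
  left: (2, 3) → (2, 2)
Final position: (2, 2)

Path taken:

┌───────┬─┬───┐
│A → → ↓│ │   │
│ ┌───┐ │ │ ╶─┤
│ │   │↓│ │   │
│ │ ┌─┘ │ └─╴ │
│ │ │B ↲│     │
│ │ │ ╶─┴───┐ │
│ │ │       │ │
│ ╵ ├─┬───╴ │ │
│   │ │     │ │
├─┐ ╵ │ ┌─╴ │ │
│ │   │ │   │ │
│ └─╴ │ └───┘ │
│     │       │
└─────┴───────┘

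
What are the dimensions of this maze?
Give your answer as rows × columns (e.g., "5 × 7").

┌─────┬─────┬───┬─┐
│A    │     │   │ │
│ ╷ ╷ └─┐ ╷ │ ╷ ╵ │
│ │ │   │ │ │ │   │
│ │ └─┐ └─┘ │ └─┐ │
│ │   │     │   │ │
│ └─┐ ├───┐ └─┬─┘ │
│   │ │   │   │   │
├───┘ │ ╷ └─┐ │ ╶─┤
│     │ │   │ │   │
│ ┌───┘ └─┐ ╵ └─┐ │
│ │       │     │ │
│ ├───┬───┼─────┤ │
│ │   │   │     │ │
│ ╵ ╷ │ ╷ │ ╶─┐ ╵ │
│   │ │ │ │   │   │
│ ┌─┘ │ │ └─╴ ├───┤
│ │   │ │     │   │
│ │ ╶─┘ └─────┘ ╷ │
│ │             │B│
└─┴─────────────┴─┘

Counting the maze dimensions:
Rows (vertical): 10
Columns (horizontal): 9
Dimensions: 10 × 9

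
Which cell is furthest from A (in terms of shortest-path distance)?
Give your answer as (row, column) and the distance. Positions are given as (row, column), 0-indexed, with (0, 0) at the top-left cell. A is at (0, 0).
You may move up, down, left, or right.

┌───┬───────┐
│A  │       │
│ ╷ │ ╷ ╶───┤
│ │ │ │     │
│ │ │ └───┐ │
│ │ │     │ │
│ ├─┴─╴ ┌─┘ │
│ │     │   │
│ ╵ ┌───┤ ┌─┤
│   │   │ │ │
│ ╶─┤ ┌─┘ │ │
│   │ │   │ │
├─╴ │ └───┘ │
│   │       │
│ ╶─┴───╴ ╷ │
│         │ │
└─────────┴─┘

Computing BFS distances from A to all cells:
Furthest cell: (5, 3)
Distance: 22 steps

Path from A to the furthest cell:

┌───┬───────┐
│A  │↱ ↓    │
│ ╷ │ ╷ ╶───┤
│↓│ │↑│↳ → ↓│
│ │ │ └───┐ │
│↓│ │↑ ↰  │↓│
│ ├─┴─╴ ┌─┘ │
│↓│↱ → ↑│↓ ↲│
│ ╵ ┌───┤ ┌─┤
│↳ ↑│   │↓│ │
│ ╶─┤ ┌─┘ │ │
│   │ │B ↲│ │
├─╴ │ └───┘ │
│   │       │
│ ╶─┴───╴ ╷ │
│         │ │
└─────────┴─┘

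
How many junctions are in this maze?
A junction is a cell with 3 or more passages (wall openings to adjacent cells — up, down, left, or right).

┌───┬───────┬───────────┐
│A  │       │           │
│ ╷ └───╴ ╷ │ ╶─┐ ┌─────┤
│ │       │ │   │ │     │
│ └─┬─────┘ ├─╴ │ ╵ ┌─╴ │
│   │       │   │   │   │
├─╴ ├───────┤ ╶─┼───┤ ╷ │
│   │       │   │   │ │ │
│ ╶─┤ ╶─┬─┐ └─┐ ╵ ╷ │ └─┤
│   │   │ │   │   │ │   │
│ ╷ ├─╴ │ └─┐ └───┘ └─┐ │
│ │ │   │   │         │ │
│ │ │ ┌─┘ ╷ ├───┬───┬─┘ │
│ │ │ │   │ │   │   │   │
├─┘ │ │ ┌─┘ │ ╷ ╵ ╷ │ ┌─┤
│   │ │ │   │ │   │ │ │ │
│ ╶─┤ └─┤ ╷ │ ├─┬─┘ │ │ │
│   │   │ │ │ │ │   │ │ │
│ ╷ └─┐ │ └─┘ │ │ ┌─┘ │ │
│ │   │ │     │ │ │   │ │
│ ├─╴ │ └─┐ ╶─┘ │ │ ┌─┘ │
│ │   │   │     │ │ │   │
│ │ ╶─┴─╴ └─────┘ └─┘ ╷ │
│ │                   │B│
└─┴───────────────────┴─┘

Checking each cell for number of passages:

Junctions found (3+ passages):
  (0, 4): 3 passages
  (0, 8): 3 passages
  (2, 11): 3 passages
  (4, 0): 3 passages
  (5, 4): 3 passages
  (5, 9): 3 passages
  (7, 5): 3 passages
  (8, 0): 3 passages
  (9, 5): 3 passages
  (10, 11): 3 passages
  (11, 4): 3 passages
  (11, 8): 3 passages
Total junctions: 12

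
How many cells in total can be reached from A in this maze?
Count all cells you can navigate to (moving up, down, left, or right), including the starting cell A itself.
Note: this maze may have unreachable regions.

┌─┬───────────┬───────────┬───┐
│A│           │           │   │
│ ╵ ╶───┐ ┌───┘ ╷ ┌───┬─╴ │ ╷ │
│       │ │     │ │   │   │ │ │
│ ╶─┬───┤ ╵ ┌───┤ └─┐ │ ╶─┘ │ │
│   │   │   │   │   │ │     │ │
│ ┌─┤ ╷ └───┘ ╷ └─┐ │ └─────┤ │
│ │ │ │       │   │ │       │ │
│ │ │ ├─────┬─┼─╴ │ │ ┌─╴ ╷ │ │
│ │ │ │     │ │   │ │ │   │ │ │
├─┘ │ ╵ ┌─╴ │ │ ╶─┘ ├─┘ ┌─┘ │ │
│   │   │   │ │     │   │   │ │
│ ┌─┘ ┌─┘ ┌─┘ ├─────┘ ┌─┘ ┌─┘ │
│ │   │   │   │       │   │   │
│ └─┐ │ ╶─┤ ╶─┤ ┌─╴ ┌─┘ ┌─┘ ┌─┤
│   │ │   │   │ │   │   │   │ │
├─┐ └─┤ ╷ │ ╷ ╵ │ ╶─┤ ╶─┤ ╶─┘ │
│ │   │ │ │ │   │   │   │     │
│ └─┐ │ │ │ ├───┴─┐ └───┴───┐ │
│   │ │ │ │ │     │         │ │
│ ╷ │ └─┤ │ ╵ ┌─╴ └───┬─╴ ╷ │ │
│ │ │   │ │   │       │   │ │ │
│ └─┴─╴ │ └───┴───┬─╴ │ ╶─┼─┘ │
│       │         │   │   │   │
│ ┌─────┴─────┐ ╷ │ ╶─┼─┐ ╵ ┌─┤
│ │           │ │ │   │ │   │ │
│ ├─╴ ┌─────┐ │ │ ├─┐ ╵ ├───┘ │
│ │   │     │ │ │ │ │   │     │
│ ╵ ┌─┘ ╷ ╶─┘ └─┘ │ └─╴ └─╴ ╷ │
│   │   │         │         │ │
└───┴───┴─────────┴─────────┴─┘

Using BFS/flood-fill to find all reachable cells from A:
Maze size: 15 × 15 = 225 total cells
All cells are reachable — the maze is fully connected.
Reachable cells: 225

Reachable region (· marks reachable cells):

┌─┬───────────┬───────────┬───┐
│A│· · · · · ·│· · · · · ·│· ·│
│ ╵ ╶───┐ ┌───┘ ╷ ┌───┬─╴ │ ╷ │
│· · · ·│·│· · ·│·│· ·│· ·│·│·│
│ ╶─┬───┤ ╵ ┌───┤ └─┐ │ ╶─┘ │ │
│· ·│· ·│· ·│· ·│· ·│·│· · ·│·│
│ ┌─┤ ╷ └───┘ ╷ └─┐ │ └─────┤ │
│·│·│·│· · · ·│· ·│·│· · · ·│·│
│ │ │ ├─────┬─┼─╴ │ │ ┌─╴ ╷ │ │
│·│·│·│· · ·│·│· ·│·│·│· ·│·│·│
├─┘ │ ╵ ┌─╴ │ │ ╶─┘ ├─┘ ┌─┘ │ │
│· ·│· ·│· ·│·│· · ·│· ·│· ·│·│
│ ┌─┘ ┌─┘ ┌─┘ ├─────┘ ┌─┘ ┌─┘ │
│·│· ·│· ·│· ·│· · · ·│· ·│· ·│
│ └─┐ │ ╶─┤ ╶─┤ ┌─╴ ┌─┘ ┌─┘ ┌─┤
│· ·│·│· ·│· ·│·│· ·│· ·│· ·│·│
├─┐ └─┤ ╷ │ ╷ ╵ │ ╶─┤ ╶─┤ ╶─┘ │
│·│· ·│·│·│·│· ·│· ·│· ·│· · ·│
│ └─┐ │ │ │ ├───┴─┐ └───┴───┐ │
│· ·│·│·│·│·│· · ·│· · · · ·│·│
│ ╷ │ └─┤ │ ╵ ┌─╴ └───┬─╴ ╷ │ │
│·│·│· ·│·│· ·│· · · ·│· ·│·│·│
│ └─┴─╴ │ └───┴───┬─╴ │ ╶─┼─┘ │
│· · · ·│· · · · ·│· ·│· ·│· ·│
│ ┌─────┴─────┐ ╷ │ ╶─┼─┐ ╵ ┌─┤
│·│· · · · · ·│·│·│· ·│·│· ·│·│
│ ├─╴ ┌─────┐ │ │ ├─┐ ╵ ├───┘ │
│·│· ·│· · ·│·│·│·│·│· ·│· · ·│
│ ╵ ┌─┘ ╷ ╶─┘ └─┘ │ └─╴ └─╴ ╷ │
│· ·│· ·│· · · · ·│· · · · ·│·│
└───┴───┴─────────┴─────────┴─┘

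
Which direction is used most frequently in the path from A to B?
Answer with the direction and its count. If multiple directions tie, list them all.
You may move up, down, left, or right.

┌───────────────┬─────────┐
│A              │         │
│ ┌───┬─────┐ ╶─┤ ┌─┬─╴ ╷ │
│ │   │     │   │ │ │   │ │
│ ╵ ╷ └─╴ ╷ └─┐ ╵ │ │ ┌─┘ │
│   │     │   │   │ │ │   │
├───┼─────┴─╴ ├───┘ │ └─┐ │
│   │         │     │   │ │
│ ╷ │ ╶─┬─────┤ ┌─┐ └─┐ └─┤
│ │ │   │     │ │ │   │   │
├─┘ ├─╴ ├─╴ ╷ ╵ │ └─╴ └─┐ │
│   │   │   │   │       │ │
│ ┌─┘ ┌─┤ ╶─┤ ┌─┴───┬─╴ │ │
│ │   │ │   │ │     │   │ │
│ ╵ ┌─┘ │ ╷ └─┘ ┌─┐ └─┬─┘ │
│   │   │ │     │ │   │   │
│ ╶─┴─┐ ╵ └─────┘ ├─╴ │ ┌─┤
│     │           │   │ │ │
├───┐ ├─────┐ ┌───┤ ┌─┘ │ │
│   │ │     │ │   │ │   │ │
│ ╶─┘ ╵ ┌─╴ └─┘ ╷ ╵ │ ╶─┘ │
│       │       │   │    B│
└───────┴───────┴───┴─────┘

Directions: right, right, right, right, right, right, down, right, down, right, up, up, right, right, right, down, left, down, down, right, down, right, down, down, down, left, down, down, left, down, right, right
Counts: {'right': 15, 'down': 12, 'up': 2, 'left': 3}
Most common: right (15 times)

Solution:

┌───────────────┬─────────┐
│A → → → → → ↓  │↱ → → ↓  │
│ ┌───┬─────┐ ╶─┤ ┌─┬─╴ ╷ │
│ │   │     │↳ ↓│↑│ │↓ ↲│ │
│ ╵ ╷ └─╴ ╷ └─┐ ╵ │ │ ┌─┘ │
│   │     │   │↳ ↑│ │↓│   │
├───┼─────┴─╴ ├───┘ │ └─┐ │
│   │         │     │↳ ↓│ │
│ ╷ │ ╶─┬─────┤ ┌─┐ └─┐ └─┤
│ │ │   │     │ │ │   │↳ ↓│
├─┘ ├─╴ ├─╴ ╷ ╵ │ └─╴ └─┐ │
│   │   │   │   │       │↓│
│ ┌─┘ ┌─┤ ╶─┤ ┌─┴───┬─╴ │ │
│ │   │ │   │ │     │   │↓│
│ ╵ ┌─┘ │ ╷ └─┘ ┌─┐ └─┬─┘ │
│   │   │ │     │ │   │↓ ↲│
│ ╶─┴─┐ ╵ └─────┘ ├─╴ │ ┌─┤
│     │           │   │↓│ │
├───┐ ├─────┐ ┌───┤ ┌─┘ │ │
│   │ │     │ │   │ │↓ ↲│ │
│ ╶─┘ ╵ ┌─╴ └─┘ ╷ ╵ │ ╶─┘ │
│       │       │   │↳ → B│
└───────┴───────┴───┴─────┘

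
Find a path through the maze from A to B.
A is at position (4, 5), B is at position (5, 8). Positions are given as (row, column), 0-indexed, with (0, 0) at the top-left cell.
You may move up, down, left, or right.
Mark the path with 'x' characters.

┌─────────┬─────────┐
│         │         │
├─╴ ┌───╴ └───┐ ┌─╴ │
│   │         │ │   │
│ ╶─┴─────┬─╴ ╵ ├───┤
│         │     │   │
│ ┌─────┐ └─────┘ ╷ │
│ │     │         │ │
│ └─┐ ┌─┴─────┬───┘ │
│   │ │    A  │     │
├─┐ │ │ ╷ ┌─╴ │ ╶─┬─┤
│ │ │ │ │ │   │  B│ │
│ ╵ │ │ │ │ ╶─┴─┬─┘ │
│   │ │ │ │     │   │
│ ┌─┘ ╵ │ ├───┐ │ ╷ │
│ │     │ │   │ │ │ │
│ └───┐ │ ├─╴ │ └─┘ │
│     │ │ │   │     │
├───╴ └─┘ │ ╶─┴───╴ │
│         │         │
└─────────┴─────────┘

Finding the shortest path from (4, 5) to (5, 8):
Path length: 36 steps
Directions: left → down → down → down → down → down → left → left → up → left → left → up → up → right → up → up → left → up → up → right → right → right → right → down → right → right → right → right → up → right → down → down → left → left → down → right

Solution:

┌─────────┬─────────┐
│         │         │
├─╴ ┌───╴ └───┐ ┌─╴ │
│   │         │ │   │
│ ╶─┴─────┬─╴ ╵ ├───┤
│x x x x x│     │x x│
│ ┌─────┐ └─────┘ ╷ │
│x│     │x x x x x│x│
│ └─┐ ┌─┴─────┬───┘ │
│x x│ │  x A  │x x x│
├─┐ │ │ ╷ ┌─╴ │ ╶─┬─┤
│ │x│ │ │x│   │x B│ │
│ ╵ │ │ │ │ ╶─┴─┬─┘ │
│x x│ │ │x│     │   │
│ ┌─┘ ╵ │ ├───┐ │ ╷ │
│x│     │x│   │ │ │ │
│ └───┐ │ ├─╴ │ └─┘ │
│x x x│ │x│   │     │
├───╴ └─┘ │ ╶─┴───╴ │
│    x x x│         │
└─────────┴─────────┘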